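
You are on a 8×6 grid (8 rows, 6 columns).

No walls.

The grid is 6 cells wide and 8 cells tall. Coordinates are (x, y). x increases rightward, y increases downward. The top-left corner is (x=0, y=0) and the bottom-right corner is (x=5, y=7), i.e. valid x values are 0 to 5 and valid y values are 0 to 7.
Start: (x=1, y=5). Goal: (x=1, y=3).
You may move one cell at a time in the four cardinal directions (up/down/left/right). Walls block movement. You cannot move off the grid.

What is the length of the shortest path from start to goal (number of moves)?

Answer: Shortest path length: 2

Derivation:
BFS from (x=1, y=5) until reaching (x=1, y=3):
  Distance 0: (x=1, y=5)
  Distance 1: (x=1, y=4), (x=0, y=5), (x=2, y=5), (x=1, y=6)
  Distance 2: (x=1, y=3), (x=0, y=4), (x=2, y=4), (x=3, y=5), (x=0, y=6), (x=2, y=6), (x=1, y=7)  <- goal reached here
One shortest path (2 moves): (x=1, y=5) -> (x=1, y=4) -> (x=1, y=3)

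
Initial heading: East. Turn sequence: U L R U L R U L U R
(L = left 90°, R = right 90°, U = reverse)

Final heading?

Start: East
  U (U-turn (180°)) -> West
  L (left (90° counter-clockwise)) -> South
  R (right (90° clockwise)) -> West
  U (U-turn (180°)) -> East
  L (left (90° counter-clockwise)) -> North
  R (right (90° clockwise)) -> East
  U (U-turn (180°)) -> West
  L (left (90° counter-clockwise)) -> South
  U (U-turn (180°)) -> North
  R (right (90° clockwise)) -> East
Final: East

Answer: Final heading: East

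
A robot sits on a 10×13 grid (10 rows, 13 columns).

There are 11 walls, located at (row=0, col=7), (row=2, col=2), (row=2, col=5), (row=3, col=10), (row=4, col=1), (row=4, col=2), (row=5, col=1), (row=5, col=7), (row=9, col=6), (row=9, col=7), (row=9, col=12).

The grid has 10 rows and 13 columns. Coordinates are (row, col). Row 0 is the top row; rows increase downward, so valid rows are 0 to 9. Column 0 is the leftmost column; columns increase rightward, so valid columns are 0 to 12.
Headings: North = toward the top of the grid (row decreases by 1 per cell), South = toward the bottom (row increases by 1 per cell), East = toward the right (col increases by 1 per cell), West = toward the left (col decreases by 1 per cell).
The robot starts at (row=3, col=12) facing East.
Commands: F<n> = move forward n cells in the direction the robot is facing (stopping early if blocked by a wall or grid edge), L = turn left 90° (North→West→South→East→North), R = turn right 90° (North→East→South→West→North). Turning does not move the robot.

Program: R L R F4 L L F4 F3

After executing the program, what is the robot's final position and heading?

Start: (row=3, col=12), facing East
  R: turn right, now facing South
  L: turn left, now facing East
  R: turn right, now facing South
  F4: move forward 4, now at (row=7, col=12)
  L: turn left, now facing East
  L: turn left, now facing North
  F4: move forward 4, now at (row=3, col=12)
  F3: move forward 3, now at (row=0, col=12)
Final: (row=0, col=12), facing North

Answer: Final position: (row=0, col=12), facing North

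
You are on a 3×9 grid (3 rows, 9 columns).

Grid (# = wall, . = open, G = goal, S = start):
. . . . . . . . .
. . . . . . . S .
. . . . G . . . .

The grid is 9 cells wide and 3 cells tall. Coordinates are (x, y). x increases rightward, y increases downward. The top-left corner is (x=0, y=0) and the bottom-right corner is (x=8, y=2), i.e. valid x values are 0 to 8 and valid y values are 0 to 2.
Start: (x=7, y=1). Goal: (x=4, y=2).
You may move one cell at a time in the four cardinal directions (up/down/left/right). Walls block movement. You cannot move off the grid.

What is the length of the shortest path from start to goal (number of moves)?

BFS from (x=7, y=1) until reaching (x=4, y=2):
  Distance 0: (x=7, y=1)
  Distance 1: (x=7, y=0), (x=6, y=1), (x=8, y=1), (x=7, y=2)
  Distance 2: (x=6, y=0), (x=8, y=0), (x=5, y=1), (x=6, y=2), (x=8, y=2)
  Distance 3: (x=5, y=0), (x=4, y=1), (x=5, y=2)
  Distance 4: (x=4, y=0), (x=3, y=1), (x=4, y=2)  <- goal reached here
One shortest path (4 moves): (x=7, y=1) -> (x=6, y=1) -> (x=5, y=1) -> (x=4, y=1) -> (x=4, y=2)

Answer: Shortest path length: 4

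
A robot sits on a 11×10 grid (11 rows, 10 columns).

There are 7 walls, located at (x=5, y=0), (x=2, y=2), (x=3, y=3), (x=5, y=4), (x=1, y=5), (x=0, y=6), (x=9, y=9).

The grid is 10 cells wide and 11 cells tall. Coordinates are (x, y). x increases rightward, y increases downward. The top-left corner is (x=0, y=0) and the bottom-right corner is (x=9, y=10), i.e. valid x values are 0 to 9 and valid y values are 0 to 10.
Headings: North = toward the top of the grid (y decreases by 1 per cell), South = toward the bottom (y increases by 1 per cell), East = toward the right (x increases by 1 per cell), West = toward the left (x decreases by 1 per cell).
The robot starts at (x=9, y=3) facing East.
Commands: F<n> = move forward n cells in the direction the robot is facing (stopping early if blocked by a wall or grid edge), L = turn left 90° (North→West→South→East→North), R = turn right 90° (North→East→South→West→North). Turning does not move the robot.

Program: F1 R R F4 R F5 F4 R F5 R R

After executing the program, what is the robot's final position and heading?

Answer: Final position: (x=9, y=1), facing West

Derivation:
Start: (x=9, y=3), facing East
  F1: move forward 0/1 (blocked), now at (x=9, y=3)
  R: turn right, now facing South
  R: turn right, now facing West
  F4: move forward 4, now at (x=5, y=3)
  R: turn right, now facing North
  F5: move forward 2/5 (blocked), now at (x=5, y=1)
  F4: move forward 0/4 (blocked), now at (x=5, y=1)
  R: turn right, now facing East
  F5: move forward 4/5 (blocked), now at (x=9, y=1)
  R: turn right, now facing South
  R: turn right, now facing West
Final: (x=9, y=1), facing West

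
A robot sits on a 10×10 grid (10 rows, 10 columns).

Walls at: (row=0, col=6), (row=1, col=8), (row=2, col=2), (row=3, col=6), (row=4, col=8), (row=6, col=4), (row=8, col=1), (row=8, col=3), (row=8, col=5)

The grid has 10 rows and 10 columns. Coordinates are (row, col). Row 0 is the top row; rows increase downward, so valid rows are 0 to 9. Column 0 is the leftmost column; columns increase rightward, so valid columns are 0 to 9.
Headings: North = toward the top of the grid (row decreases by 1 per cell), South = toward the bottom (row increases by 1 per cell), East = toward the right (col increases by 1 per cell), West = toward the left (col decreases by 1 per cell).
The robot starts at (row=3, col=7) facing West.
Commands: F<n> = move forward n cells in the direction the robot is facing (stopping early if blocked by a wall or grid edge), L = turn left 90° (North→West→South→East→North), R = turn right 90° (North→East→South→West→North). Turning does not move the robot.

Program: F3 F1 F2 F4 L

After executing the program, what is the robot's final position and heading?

Start: (row=3, col=7), facing West
  F3: move forward 0/3 (blocked), now at (row=3, col=7)
  F1: move forward 0/1 (blocked), now at (row=3, col=7)
  F2: move forward 0/2 (blocked), now at (row=3, col=7)
  F4: move forward 0/4 (blocked), now at (row=3, col=7)
  L: turn left, now facing South
Final: (row=3, col=7), facing South

Answer: Final position: (row=3, col=7), facing South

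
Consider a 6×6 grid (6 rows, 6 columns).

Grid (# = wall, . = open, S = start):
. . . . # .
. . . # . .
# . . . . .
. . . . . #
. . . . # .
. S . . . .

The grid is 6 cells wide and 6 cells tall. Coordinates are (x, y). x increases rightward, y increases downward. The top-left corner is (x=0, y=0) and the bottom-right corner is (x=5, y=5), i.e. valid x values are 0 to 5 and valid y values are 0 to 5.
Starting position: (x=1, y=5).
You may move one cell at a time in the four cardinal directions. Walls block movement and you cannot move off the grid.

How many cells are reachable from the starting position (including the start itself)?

BFS flood-fill from (x=1, y=5):
  Distance 0: (x=1, y=5)
  Distance 1: (x=1, y=4), (x=0, y=5), (x=2, y=5)
  Distance 2: (x=1, y=3), (x=0, y=4), (x=2, y=4), (x=3, y=5)
  Distance 3: (x=1, y=2), (x=0, y=3), (x=2, y=3), (x=3, y=4), (x=4, y=5)
  Distance 4: (x=1, y=1), (x=2, y=2), (x=3, y=3), (x=5, y=5)
  Distance 5: (x=1, y=0), (x=0, y=1), (x=2, y=1), (x=3, y=2), (x=4, y=3), (x=5, y=4)
  Distance 6: (x=0, y=0), (x=2, y=0), (x=4, y=2)
  Distance 7: (x=3, y=0), (x=4, y=1), (x=5, y=2)
  Distance 8: (x=5, y=1)
  Distance 9: (x=5, y=0)
Total reachable: 31 (grid has 31 open cells total)

Answer: Reachable cells: 31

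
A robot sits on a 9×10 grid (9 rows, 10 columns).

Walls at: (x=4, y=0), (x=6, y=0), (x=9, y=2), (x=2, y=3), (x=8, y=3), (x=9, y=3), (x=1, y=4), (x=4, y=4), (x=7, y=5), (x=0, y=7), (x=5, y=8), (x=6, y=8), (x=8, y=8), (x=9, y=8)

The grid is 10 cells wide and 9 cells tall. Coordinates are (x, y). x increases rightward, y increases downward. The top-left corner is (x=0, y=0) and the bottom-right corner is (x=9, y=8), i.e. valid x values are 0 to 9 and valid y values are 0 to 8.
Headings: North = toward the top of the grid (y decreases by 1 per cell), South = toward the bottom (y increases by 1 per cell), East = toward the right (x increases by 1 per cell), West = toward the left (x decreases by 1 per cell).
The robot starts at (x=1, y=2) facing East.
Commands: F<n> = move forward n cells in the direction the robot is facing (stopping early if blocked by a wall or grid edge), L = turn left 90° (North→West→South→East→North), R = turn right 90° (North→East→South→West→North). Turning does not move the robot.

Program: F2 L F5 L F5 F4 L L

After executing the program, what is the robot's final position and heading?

Start: (x=1, y=2), facing East
  F2: move forward 2, now at (x=3, y=2)
  L: turn left, now facing North
  F5: move forward 2/5 (blocked), now at (x=3, y=0)
  L: turn left, now facing West
  F5: move forward 3/5 (blocked), now at (x=0, y=0)
  F4: move forward 0/4 (blocked), now at (x=0, y=0)
  L: turn left, now facing South
  L: turn left, now facing East
Final: (x=0, y=0), facing East

Answer: Final position: (x=0, y=0), facing East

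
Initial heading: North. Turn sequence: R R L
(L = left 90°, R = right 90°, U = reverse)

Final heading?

Answer: Final heading: East

Derivation:
Start: North
  R (right (90° clockwise)) -> East
  R (right (90° clockwise)) -> South
  L (left (90° counter-clockwise)) -> East
Final: East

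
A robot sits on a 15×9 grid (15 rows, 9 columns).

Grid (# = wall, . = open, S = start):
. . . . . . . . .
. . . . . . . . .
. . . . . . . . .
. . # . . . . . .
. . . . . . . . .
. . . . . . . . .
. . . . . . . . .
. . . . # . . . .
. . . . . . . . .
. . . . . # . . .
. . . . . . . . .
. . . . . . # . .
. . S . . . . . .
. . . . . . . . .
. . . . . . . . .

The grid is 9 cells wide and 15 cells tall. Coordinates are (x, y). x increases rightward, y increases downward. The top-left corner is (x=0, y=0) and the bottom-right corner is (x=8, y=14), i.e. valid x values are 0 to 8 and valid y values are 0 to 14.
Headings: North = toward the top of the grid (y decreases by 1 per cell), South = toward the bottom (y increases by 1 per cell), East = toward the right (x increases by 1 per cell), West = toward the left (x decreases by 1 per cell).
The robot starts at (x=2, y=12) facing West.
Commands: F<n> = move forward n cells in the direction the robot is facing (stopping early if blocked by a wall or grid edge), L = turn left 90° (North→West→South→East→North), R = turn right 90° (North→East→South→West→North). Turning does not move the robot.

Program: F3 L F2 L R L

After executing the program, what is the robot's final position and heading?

Answer: Final position: (x=0, y=14), facing East

Derivation:
Start: (x=2, y=12), facing West
  F3: move forward 2/3 (blocked), now at (x=0, y=12)
  L: turn left, now facing South
  F2: move forward 2, now at (x=0, y=14)
  L: turn left, now facing East
  R: turn right, now facing South
  L: turn left, now facing East
Final: (x=0, y=14), facing East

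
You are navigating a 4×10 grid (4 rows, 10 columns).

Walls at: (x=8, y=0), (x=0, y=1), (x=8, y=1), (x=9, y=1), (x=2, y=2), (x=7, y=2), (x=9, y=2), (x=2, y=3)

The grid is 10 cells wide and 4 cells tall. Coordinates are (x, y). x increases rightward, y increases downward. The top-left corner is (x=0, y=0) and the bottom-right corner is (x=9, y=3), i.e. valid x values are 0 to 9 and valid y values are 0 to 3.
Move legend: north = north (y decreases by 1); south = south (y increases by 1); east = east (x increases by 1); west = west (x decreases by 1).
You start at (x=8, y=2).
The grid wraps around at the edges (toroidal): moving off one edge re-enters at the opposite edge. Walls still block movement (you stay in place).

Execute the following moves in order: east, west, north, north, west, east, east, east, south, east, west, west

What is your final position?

Start: (x=8, y=2)
  east (east): blocked, stay at (x=8, y=2)
  west (west): blocked, stay at (x=8, y=2)
  north (north): blocked, stay at (x=8, y=2)
  north (north): blocked, stay at (x=8, y=2)
  west (west): blocked, stay at (x=8, y=2)
  [×3]east (east): blocked, stay at (x=8, y=2)
  south (south): (x=8, y=2) -> (x=8, y=3)
  east (east): (x=8, y=3) -> (x=9, y=3)
  west (west): (x=9, y=3) -> (x=8, y=3)
  west (west): (x=8, y=3) -> (x=7, y=3)
Final: (x=7, y=3)

Answer: Final position: (x=7, y=3)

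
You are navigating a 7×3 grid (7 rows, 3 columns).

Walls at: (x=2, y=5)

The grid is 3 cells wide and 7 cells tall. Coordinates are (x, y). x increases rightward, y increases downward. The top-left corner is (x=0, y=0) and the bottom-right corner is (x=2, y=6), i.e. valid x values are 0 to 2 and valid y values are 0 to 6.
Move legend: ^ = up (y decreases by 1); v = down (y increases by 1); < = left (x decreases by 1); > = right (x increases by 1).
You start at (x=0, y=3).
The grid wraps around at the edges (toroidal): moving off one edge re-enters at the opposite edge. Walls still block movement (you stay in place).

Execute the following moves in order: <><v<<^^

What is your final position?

Answer: Final position: (x=0, y=2)

Derivation:
Start: (x=0, y=3)
  < (left): (x=0, y=3) -> (x=2, y=3)
  > (right): (x=2, y=3) -> (x=0, y=3)
  < (left): (x=0, y=3) -> (x=2, y=3)
  v (down): (x=2, y=3) -> (x=2, y=4)
  < (left): (x=2, y=4) -> (x=1, y=4)
  < (left): (x=1, y=4) -> (x=0, y=4)
  ^ (up): (x=0, y=4) -> (x=0, y=3)
  ^ (up): (x=0, y=3) -> (x=0, y=2)
Final: (x=0, y=2)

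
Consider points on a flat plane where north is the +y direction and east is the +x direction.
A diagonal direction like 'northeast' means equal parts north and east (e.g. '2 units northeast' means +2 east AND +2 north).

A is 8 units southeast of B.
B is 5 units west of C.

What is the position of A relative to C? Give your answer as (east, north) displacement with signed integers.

Answer: A is at (east=3, north=-8) relative to C.

Derivation:
Place C at the origin (east=0, north=0).
  B is 5 units west of C: delta (east=-5, north=+0); B at (east=-5, north=0).
  A is 8 units southeast of B: delta (east=+8, north=-8); A at (east=3, north=-8).
Therefore A relative to C: (east=3, north=-8).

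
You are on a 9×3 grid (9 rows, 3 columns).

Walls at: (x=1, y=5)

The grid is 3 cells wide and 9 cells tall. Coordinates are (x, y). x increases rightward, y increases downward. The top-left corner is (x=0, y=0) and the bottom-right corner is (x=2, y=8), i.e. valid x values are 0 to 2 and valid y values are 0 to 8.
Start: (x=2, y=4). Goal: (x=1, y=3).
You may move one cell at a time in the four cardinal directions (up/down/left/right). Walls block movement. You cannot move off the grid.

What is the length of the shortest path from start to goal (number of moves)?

Answer: Shortest path length: 2

Derivation:
BFS from (x=2, y=4) until reaching (x=1, y=3):
  Distance 0: (x=2, y=4)
  Distance 1: (x=2, y=3), (x=1, y=4), (x=2, y=5)
  Distance 2: (x=2, y=2), (x=1, y=3), (x=0, y=4), (x=2, y=6)  <- goal reached here
One shortest path (2 moves): (x=2, y=4) -> (x=1, y=4) -> (x=1, y=3)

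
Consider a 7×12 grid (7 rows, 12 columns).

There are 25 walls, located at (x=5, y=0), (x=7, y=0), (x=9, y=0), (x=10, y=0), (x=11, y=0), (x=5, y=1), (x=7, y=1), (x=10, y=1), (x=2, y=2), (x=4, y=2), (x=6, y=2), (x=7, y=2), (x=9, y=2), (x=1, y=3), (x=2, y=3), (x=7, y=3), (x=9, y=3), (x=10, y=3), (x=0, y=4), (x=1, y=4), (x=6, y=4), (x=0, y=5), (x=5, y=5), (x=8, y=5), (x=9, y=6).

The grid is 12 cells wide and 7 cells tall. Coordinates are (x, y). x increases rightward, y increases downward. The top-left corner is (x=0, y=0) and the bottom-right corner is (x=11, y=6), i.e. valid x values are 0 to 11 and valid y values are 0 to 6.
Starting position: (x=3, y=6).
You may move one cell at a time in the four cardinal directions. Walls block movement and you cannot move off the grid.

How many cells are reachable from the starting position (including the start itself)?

BFS flood-fill from (x=3, y=6):
  Distance 0: (x=3, y=6)
  Distance 1: (x=3, y=5), (x=2, y=6), (x=4, y=6)
  Distance 2: (x=3, y=4), (x=2, y=5), (x=4, y=5), (x=1, y=6), (x=5, y=6)
  Distance 3: (x=3, y=3), (x=2, y=4), (x=4, y=4), (x=1, y=5), (x=0, y=6), (x=6, y=6)
  Distance 4: (x=3, y=2), (x=4, y=3), (x=5, y=4), (x=6, y=5), (x=7, y=6)
  Distance 5: (x=3, y=1), (x=5, y=3), (x=7, y=5), (x=8, y=6)
  Distance 6: (x=3, y=0), (x=2, y=1), (x=4, y=1), (x=5, y=2), (x=6, y=3), (x=7, y=4)
  Distance 7: (x=2, y=0), (x=4, y=0), (x=1, y=1), (x=8, y=4)
  Distance 8: (x=1, y=0), (x=0, y=1), (x=1, y=2), (x=8, y=3), (x=9, y=4)
  Distance 9: (x=0, y=0), (x=0, y=2), (x=8, y=2), (x=10, y=4), (x=9, y=5)
  Distance 10: (x=8, y=1), (x=0, y=3), (x=11, y=4), (x=10, y=5)
  Distance 11: (x=8, y=0), (x=9, y=1), (x=11, y=3), (x=11, y=5), (x=10, y=6)
  Distance 12: (x=11, y=2), (x=11, y=6)
  Distance 13: (x=11, y=1), (x=10, y=2)
Total reachable: 57 (grid has 59 open cells total)

Answer: Reachable cells: 57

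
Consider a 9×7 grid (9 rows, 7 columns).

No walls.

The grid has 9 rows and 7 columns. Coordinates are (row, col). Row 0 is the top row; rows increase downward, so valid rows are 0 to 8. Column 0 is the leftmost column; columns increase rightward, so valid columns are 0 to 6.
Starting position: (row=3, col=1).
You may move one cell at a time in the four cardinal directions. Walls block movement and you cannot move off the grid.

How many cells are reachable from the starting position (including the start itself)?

Answer: Reachable cells: 63

Derivation:
BFS flood-fill from (row=3, col=1):
  Distance 0: (row=3, col=1)
  Distance 1: (row=2, col=1), (row=3, col=0), (row=3, col=2), (row=4, col=1)
  Distance 2: (row=1, col=1), (row=2, col=0), (row=2, col=2), (row=3, col=3), (row=4, col=0), (row=4, col=2), (row=5, col=1)
  Distance 3: (row=0, col=1), (row=1, col=0), (row=1, col=2), (row=2, col=3), (row=3, col=4), (row=4, col=3), (row=5, col=0), (row=5, col=2), (row=6, col=1)
  Distance 4: (row=0, col=0), (row=0, col=2), (row=1, col=3), (row=2, col=4), (row=3, col=5), (row=4, col=4), (row=5, col=3), (row=6, col=0), (row=6, col=2), (row=7, col=1)
  Distance 5: (row=0, col=3), (row=1, col=4), (row=2, col=5), (row=3, col=6), (row=4, col=5), (row=5, col=4), (row=6, col=3), (row=7, col=0), (row=7, col=2), (row=8, col=1)
  Distance 6: (row=0, col=4), (row=1, col=5), (row=2, col=6), (row=4, col=6), (row=5, col=5), (row=6, col=4), (row=7, col=3), (row=8, col=0), (row=8, col=2)
  Distance 7: (row=0, col=5), (row=1, col=6), (row=5, col=6), (row=6, col=5), (row=7, col=4), (row=8, col=3)
  Distance 8: (row=0, col=6), (row=6, col=6), (row=7, col=5), (row=8, col=4)
  Distance 9: (row=7, col=6), (row=8, col=5)
  Distance 10: (row=8, col=6)
Total reachable: 63 (grid has 63 open cells total)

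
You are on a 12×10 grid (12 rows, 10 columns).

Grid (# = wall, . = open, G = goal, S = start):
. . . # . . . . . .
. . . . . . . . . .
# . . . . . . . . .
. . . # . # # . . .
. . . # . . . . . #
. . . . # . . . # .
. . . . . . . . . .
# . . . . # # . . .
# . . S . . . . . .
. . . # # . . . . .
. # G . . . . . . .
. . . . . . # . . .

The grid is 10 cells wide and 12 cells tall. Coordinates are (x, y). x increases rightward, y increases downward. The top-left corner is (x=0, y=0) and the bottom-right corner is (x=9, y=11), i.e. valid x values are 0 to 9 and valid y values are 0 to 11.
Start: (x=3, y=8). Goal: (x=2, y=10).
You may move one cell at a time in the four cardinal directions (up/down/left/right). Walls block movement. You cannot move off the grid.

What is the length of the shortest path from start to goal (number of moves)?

BFS from (x=3, y=8) until reaching (x=2, y=10):
  Distance 0: (x=3, y=8)
  Distance 1: (x=3, y=7), (x=2, y=8), (x=4, y=8)
  Distance 2: (x=3, y=6), (x=2, y=7), (x=4, y=7), (x=1, y=8), (x=5, y=8), (x=2, y=9)
  Distance 3: (x=3, y=5), (x=2, y=6), (x=4, y=6), (x=1, y=7), (x=6, y=8), (x=1, y=9), (x=5, y=9), (x=2, y=10)  <- goal reached here
One shortest path (3 moves): (x=3, y=8) -> (x=2, y=8) -> (x=2, y=9) -> (x=2, y=10)

Answer: Shortest path length: 3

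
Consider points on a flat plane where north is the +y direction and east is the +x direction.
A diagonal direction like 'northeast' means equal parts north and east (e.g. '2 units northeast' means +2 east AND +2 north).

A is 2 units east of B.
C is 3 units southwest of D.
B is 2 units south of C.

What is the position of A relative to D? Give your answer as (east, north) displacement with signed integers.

Answer: A is at (east=-1, north=-5) relative to D.

Derivation:
Place D at the origin (east=0, north=0).
  C is 3 units southwest of D: delta (east=-3, north=-3); C at (east=-3, north=-3).
  B is 2 units south of C: delta (east=+0, north=-2); B at (east=-3, north=-5).
  A is 2 units east of B: delta (east=+2, north=+0); A at (east=-1, north=-5).
Therefore A relative to D: (east=-1, north=-5).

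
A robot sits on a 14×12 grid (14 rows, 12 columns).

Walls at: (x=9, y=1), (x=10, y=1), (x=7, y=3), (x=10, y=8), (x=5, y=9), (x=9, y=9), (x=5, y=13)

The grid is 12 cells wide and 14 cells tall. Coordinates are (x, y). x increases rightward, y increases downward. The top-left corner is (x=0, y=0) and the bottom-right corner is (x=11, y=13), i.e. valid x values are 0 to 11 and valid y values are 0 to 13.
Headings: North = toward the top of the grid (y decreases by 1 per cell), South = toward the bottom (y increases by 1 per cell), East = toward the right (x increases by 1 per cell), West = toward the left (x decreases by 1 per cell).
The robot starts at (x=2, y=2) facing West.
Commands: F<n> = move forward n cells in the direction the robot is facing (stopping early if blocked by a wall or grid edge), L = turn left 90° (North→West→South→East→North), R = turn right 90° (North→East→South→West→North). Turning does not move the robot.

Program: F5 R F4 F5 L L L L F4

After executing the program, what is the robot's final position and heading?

Answer: Final position: (x=0, y=0), facing North

Derivation:
Start: (x=2, y=2), facing West
  F5: move forward 2/5 (blocked), now at (x=0, y=2)
  R: turn right, now facing North
  F4: move forward 2/4 (blocked), now at (x=0, y=0)
  F5: move forward 0/5 (blocked), now at (x=0, y=0)
  L: turn left, now facing West
  L: turn left, now facing South
  L: turn left, now facing East
  L: turn left, now facing North
  F4: move forward 0/4 (blocked), now at (x=0, y=0)
Final: (x=0, y=0), facing North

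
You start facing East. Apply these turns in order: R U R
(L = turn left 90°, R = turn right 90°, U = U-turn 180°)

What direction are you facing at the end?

Answer: Final heading: East

Derivation:
Start: East
  R (right (90° clockwise)) -> South
  U (U-turn (180°)) -> North
  R (right (90° clockwise)) -> East
Final: East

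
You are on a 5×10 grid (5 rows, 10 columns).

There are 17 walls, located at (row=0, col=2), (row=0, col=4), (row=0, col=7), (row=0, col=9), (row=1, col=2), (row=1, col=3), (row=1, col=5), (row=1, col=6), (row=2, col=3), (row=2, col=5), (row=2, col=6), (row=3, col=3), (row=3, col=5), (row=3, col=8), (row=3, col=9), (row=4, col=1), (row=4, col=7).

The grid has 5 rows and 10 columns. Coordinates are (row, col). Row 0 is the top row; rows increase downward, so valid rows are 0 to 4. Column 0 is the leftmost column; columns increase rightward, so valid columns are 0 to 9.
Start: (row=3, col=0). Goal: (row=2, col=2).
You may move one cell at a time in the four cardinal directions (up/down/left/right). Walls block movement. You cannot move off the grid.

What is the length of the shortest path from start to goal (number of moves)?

BFS from (row=3, col=0) until reaching (row=2, col=2):
  Distance 0: (row=3, col=0)
  Distance 1: (row=2, col=0), (row=3, col=1), (row=4, col=0)
  Distance 2: (row=1, col=0), (row=2, col=1), (row=3, col=2)
  Distance 3: (row=0, col=0), (row=1, col=1), (row=2, col=2), (row=4, col=2)  <- goal reached here
One shortest path (3 moves): (row=3, col=0) -> (row=3, col=1) -> (row=3, col=2) -> (row=2, col=2)

Answer: Shortest path length: 3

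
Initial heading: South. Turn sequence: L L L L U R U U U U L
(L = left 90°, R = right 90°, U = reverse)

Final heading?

Answer: Final heading: North

Derivation:
Start: South
  L (left (90° counter-clockwise)) -> East
  L (left (90° counter-clockwise)) -> North
  L (left (90° counter-clockwise)) -> West
  L (left (90° counter-clockwise)) -> South
  U (U-turn (180°)) -> North
  R (right (90° clockwise)) -> East
  U (U-turn (180°)) -> West
  U (U-turn (180°)) -> East
  U (U-turn (180°)) -> West
  U (U-turn (180°)) -> East
  L (left (90° counter-clockwise)) -> North
Final: North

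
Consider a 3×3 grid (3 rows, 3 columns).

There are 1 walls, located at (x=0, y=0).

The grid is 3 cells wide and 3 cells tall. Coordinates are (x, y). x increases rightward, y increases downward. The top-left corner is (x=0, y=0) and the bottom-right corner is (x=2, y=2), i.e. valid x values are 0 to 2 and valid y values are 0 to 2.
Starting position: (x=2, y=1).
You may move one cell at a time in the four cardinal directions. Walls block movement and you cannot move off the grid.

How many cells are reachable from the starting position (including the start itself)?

BFS flood-fill from (x=2, y=1):
  Distance 0: (x=2, y=1)
  Distance 1: (x=2, y=0), (x=1, y=1), (x=2, y=2)
  Distance 2: (x=1, y=0), (x=0, y=1), (x=1, y=2)
  Distance 3: (x=0, y=2)
Total reachable: 8 (grid has 8 open cells total)

Answer: Reachable cells: 8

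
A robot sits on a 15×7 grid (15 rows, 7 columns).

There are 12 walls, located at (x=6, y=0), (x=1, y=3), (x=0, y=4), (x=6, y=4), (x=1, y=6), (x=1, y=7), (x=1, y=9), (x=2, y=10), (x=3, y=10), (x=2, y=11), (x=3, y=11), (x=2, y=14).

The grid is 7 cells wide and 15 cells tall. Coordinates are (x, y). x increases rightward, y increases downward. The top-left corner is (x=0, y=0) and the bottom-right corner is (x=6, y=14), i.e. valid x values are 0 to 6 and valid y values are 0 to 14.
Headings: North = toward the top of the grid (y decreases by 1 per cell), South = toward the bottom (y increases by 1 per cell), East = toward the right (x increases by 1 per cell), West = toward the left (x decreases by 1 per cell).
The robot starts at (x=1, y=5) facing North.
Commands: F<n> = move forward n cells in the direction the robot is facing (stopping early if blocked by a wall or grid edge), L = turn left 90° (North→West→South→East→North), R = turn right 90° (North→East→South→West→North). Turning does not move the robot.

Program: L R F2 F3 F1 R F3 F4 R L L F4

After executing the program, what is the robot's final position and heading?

Start: (x=1, y=5), facing North
  L: turn left, now facing West
  R: turn right, now facing North
  F2: move forward 1/2 (blocked), now at (x=1, y=4)
  F3: move forward 0/3 (blocked), now at (x=1, y=4)
  F1: move forward 0/1 (blocked), now at (x=1, y=4)
  R: turn right, now facing East
  F3: move forward 3, now at (x=4, y=4)
  F4: move forward 1/4 (blocked), now at (x=5, y=4)
  R: turn right, now facing South
  L: turn left, now facing East
  L: turn left, now facing North
  F4: move forward 4, now at (x=5, y=0)
Final: (x=5, y=0), facing North

Answer: Final position: (x=5, y=0), facing North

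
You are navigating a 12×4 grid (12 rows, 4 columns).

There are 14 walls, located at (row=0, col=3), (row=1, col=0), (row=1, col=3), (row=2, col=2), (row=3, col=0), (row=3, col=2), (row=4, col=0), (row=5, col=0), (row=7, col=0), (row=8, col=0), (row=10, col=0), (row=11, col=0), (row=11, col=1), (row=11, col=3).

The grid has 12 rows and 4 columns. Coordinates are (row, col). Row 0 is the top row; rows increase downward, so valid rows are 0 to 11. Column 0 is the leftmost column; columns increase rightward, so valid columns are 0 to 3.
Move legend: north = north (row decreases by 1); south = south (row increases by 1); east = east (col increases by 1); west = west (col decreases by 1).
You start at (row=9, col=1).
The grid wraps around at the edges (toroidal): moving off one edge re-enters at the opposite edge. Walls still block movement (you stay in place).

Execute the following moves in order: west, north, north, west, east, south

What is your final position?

Start: (row=9, col=1)
  west (west): (row=9, col=1) -> (row=9, col=0)
  north (north): blocked, stay at (row=9, col=0)
  north (north): blocked, stay at (row=9, col=0)
  west (west): (row=9, col=0) -> (row=9, col=3)
  east (east): (row=9, col=3) -> (row=9, col=0)
  south (south): blocked, stay at (row=9, col=0)
Final: (row=9, col=0)

Answer: Final position: (row=9, col=0)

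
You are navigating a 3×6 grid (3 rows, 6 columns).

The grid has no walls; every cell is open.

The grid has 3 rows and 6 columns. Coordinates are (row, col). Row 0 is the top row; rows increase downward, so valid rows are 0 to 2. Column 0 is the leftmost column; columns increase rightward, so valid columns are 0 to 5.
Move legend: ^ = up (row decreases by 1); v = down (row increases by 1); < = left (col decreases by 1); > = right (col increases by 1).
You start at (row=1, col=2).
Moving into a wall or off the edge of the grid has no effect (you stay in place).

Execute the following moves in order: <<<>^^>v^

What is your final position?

Start: (row=1, col=2)
  < (left): (row=1, col=2) -> (row=1, col=1)
  < (left): (row=1, col=1) -> (row=1, col=0)
  < (left): blocked, stay at (row=1, col=0)
  > (right): (row=1, col=0) -> (row=1, col=1)
  ^ (up): (row=1, col=1) -> (row=0, col=1)
  ^ (up): blocked, stay at (row=0, col=1)
  > (right): (row=0, col=1) -> (row=0, col=2)
  v (down): (row=0, col=2) -> (row=1, col=2)
  ^ (up): (row=1, col=2) -> (row=0, col=2)
Final: (row=0, col=2)

Answer: Final position: (row=0, col=2)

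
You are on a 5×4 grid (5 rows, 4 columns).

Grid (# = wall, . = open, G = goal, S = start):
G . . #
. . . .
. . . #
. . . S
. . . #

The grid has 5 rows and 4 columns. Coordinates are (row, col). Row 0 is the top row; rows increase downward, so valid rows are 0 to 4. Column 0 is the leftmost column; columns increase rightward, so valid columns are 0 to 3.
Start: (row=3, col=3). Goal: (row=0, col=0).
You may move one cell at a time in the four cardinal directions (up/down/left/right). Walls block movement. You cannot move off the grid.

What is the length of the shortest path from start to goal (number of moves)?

Answer: Shortest path length: 6

Derivation:
BFS from (row=3, col=3) until reaching (row=0, col=0):
  Distance 0: (row=3, col=3)
  Distance 1: (row=3, col=2)
  Distance 2: (row=2, col=2), (row=3, col=1), (row=4, col=2)
  Distance 3: (row=1, col=2), (row=2, col=1), (row=3, col=0), (row=4, col=1)
  Distance 4: (row=0, col=2), (row=1, col=1), (row=1, col=3), (row=2, col=0), (row=4, col=0)
  Distance 5: (row=0, col=1), (row=1, col=0)
  Distance 6: (row=0, col=0)  <- goal reached here
One shortest path (6 moves): (row=3, col=3) -> (row=3, col=2) -> (row=3, col=1) -> (row=3, col=0) -> (row=2, col=0) -> (row=1, col=0) -> (row=0, col=0)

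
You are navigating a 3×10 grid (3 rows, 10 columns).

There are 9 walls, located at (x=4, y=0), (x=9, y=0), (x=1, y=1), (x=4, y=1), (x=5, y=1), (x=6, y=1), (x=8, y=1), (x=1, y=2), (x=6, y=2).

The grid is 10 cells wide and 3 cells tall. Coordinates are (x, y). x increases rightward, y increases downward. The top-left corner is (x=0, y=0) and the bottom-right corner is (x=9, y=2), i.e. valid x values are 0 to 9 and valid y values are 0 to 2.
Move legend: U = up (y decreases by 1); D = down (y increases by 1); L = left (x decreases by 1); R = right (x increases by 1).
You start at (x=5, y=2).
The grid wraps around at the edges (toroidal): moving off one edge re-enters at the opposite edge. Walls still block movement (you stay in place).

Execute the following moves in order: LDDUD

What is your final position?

Start: (x=5, y=2)
  L (left): (x=5, y=2) -> (x=4, y=2)
  D (down): blocked, stay at (x=4, y=2)
  D (down): blocked, stay at (x=4, y=2)
  U (up): blocked, stay at (x=4, y=2)
  D (down): blocked, stay at (x=4, y=2)
Final: (x=4, y=2)

Answer: Final position: (x=4, y=2)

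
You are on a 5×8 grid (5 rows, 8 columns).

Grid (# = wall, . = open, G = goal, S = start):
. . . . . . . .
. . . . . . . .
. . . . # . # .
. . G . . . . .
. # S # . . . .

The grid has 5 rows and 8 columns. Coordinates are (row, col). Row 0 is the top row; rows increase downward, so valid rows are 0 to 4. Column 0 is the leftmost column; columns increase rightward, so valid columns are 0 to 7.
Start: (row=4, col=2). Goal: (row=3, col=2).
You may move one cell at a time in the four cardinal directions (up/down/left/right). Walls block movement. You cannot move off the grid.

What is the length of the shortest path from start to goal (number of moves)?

Answer: Shortest path length: 1

Derivation:
BFS from (row=4, col=2) until reaching (row=3, col=2):
  Distance 0: (row=4, col=2)
  Distance 1: (row=3, col=2)  <- goal reached here
One shortest path (1 moves): (row=4, col=2) -> (row=3, col=2)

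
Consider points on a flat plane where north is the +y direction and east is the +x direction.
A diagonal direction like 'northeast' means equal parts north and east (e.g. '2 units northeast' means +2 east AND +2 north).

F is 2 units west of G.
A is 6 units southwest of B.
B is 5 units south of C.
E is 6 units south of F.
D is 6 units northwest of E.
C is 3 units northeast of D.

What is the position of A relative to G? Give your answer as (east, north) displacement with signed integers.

Answer: A is at (east=-11, north=-8) relative to G.

Derivation:
Place G at the origin (east=0, north=0).
  F is 2 units west of G: delta (east=-2, north=+0); F at (east=-2, north=0).
  E is 6 units south of F: delta (east=+0, north=-6); E at (east=-2, north=-6).
  D is 6 units northwest of E: delta (east=-6, north=+6); D at (east=-8, north=0).
  C is 3 units northeast of D: delta (east=+3, north=+3); C at (east=-5, north=3).
  B is 5 units south of C: delta (east=+0, north=-5); B at (east=-5, north=-2).
  A is 6 units southwest of B: delta (east=-6, north=-6); A at (east=-11, north=-8).
Therefore A relative to G: (east=-11, north=-8).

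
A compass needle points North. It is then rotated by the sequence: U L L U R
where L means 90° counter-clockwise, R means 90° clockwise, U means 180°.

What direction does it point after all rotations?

Answer: Final heading: West

Derivation:
Start: North
  U (U-turn (180°)) -> South
  L (left (90° counter-clockwise)) -> East
  L (left (90° counter-clockwise)) -> North
  U (U-turn (180°)) -> South
  R (right (90° clockwise)) -> West
Final: West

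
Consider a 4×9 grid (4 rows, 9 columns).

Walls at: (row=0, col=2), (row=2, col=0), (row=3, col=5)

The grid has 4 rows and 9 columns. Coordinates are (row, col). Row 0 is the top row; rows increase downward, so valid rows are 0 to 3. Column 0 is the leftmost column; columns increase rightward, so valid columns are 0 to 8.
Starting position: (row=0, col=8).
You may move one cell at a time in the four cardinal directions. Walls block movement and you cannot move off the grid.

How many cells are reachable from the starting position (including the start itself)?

Answer: Reachable cells: 33

Derivation:
BFS flood-fill from (row=0, col=8):
  Distance 0: (row=0, col=8)
  Distance 1: (row=0, col=7), (row=1, col=8)
  Distance 2: (row=0, col=6), (row=1, col=7), (row=2, col=8)
  Distance 3: (row=0, col=5), (row=1, col=6), (row=2, col=7), (row=3, col=8)
  Distance 4: (row=0, col=4), (row=1, col=5), (row=2, col=6), (row=3, col=7)
  Distance 5: (row=0, col=3), (row=1, col=4), (row=2, col=5), (row=3, col=6)
  Distance 6: (row=1, col=3), (row=2, col=4)
  Distance 7: (row=1, col=2), (row=2, col=3), (row=3, col=4)
  Distance 8: (row=1, col=1), (row=2, col=2), (row=3, col=3)
  Distance 9: (row=0, col=1), (row=1, col=0), (row=2, col=1), (row=3, col=2)
  Distance 10: (row=0, col=0), (row=3, col=1)
  Distance 11: (row=3, col=0)
Total reachable: 33 (grid has 33 open cells total)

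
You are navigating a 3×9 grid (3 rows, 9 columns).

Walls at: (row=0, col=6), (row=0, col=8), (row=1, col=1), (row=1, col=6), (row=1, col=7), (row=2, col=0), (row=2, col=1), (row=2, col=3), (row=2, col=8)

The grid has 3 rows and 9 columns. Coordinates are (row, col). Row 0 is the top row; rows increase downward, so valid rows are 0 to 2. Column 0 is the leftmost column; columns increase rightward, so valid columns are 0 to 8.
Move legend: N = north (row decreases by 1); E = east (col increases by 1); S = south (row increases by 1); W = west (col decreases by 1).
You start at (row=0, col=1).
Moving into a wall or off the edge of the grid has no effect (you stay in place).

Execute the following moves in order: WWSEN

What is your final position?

Start: (row=0, col=1)
  W (west): (row=0, col=1) -> (row=0, col=0)
  W (west): blocked, stay at (row=0, col=0)
  S (south): (row=0, col=0) -> (row=1, col=0)
  E (east): blocked, stay at (row=1, col=0)
  N (north): (row=1, col=0) -> (row=0, col=0)
Final: (row=0, col=0)

Answer: Final position: (row=0, col=0)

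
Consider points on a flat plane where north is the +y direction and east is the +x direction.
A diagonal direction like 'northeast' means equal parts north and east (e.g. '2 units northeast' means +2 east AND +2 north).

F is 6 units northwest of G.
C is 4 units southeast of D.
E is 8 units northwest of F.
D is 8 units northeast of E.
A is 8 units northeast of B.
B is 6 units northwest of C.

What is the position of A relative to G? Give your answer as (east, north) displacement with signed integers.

Answer: A is at (east=0, north=32) relative to G.

Derivation:
Place G at the origin (east=0, north=0).
  F is 6 units northwest of G: delta (east=-6, north=+6); F at (east=-6, north=6).
  E is 8 units northwest of F: delta (east=-8, north=+8); E at (east=-14, north=14).
  D is 8 units northeast of E: delta (east=+8, north=+8); D at (east=-6, north=22).
  C is 4 units southeast of D: delta (east=+4, north=-4); C at (east=-2, north=18).
  B is 6 units northwest of C: delta (east=-6, north=+6); B at (east=-8, north=24).
  A is 8 units northeast of B: delta (east=+8, north=+8); A at (east=0, north=32).
Therefore A relative to G: (east=0, north=32).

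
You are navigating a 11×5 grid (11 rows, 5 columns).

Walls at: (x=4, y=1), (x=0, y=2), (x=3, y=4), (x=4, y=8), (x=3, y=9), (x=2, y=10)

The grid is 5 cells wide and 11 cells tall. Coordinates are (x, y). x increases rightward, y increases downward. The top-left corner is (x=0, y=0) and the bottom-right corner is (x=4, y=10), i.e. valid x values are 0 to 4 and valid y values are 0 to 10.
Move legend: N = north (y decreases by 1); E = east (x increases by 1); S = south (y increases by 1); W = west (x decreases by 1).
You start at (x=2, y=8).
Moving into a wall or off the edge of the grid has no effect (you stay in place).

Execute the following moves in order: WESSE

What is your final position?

Start: (x=2, y=8)
  W (west): (x=2, y=8) -> (x=1, y=8)
  E (east): (x=1, y=8) -> (x=2, y=8)
  S (south): (x=2, y=8) -> (x=2, y=9)
  S (south): blocked, stay at (x=2, y=9)
  E (east): blocked, stay at (x=2, y=9)
Final: (x=2, y=9)

Answer: Final position: (x=2, y=9)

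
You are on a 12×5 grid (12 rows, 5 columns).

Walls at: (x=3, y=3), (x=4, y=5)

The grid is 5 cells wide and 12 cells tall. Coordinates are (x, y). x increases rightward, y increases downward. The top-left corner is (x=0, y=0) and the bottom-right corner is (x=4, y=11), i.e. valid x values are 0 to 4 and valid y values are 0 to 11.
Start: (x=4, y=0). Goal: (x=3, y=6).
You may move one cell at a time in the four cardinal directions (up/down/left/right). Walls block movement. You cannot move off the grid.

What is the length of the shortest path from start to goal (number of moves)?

BFS from (x=4, y=0) until reaching (x=3, y=6):
  Distance 0: (x=4, y=0)
  Distance 1: (x=3, y=0), (x=4, y=1)
  Distance 2: (x=2, y=0), (x=3, y=1), (x=4, y=2)
  Distance 3: (x=1, y=0), (x=2, y=1), (x=3, y=2), (x=4, y=3)
  Distance 4: (x=0, y=0), (x=1, y=1), (x=2, y=2), (x=4, y=4)
  Distance 5: (x=0, y=1), (x=1, y=2), (x=2, y=3), (x=3, y=4)
  Distance 6: (x=0, y=2), (x=1, y=3), (x=2, y=4), (x=3, y=5)
  Distance 7: (x=0, y=3), (x=1, y=4), (x=2, y=5), (x=3, y=6)  <- goal reached here
One shortest path (7 moves): (x=4, y=0) -> (x=4, y=1) -> (x=4, y=2) -> (x=4, y=3) -> (x=4, y=4) -> (x=3, y=4) -> (x=3, y=5) -> (x=3, y=6)

Answer: Shortest path length: 7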